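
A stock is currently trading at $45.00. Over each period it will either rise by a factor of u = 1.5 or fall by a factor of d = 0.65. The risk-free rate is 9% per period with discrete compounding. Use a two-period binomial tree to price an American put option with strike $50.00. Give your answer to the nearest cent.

$10.47

Risk-neutral probability p = (1 + 0.09 − 0.65)/(1.5 − 0.65) = 0.4400/0.8500 = 0.5176
Terminal stock prices: S_uu = 101.2, S_ud = 43.88, S_dd = 19.01
Terminal payoffs (K − S): max(-51.25, 0) = 0, max(6.125, 0) = 6.125, max(30.99, 0) = 30.99
Node u (S = 67.5): continuation = 1/1.09·[0.5176·0.0000 + 0.4824·6.1250] = 2.7105; exercise value = 0.0000 ≤ continuation, so V_u = 2.7105
Node d (S = 29.25): continuation = 1/1.09·[0.5176·6.1250 + 0.4824·30.9875] = 16.6216; exercise value = 20.7500 > continuation, so V_d = 20.7500 (exercise)
Node 0 (S = 45): continuation = 1/1.09·[0.5176·2.7105 + 0.4824·20.7500] = 10.4696; exercise value = 5.0000 ≤ continuation, so V_0 = 10.4696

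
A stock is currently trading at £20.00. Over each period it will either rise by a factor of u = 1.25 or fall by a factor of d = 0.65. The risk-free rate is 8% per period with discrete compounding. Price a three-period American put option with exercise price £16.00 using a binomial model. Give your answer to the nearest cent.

£1.04

Risk-neutral probability p = (1 + 0.08 − 0.65)/(1.25 − 0.65) = 0.4300/0.6000 = 0.7167
Terminal stock prices: S_uuu = 39.06, S_uud = 20.31, S_udd = 10.56, S_ddd = 5.492
Terminal payoffs (K − S): max(-23.06, 0) = 0, max(-4.312, 0) = 0, max(5.437, 0) = 5.437, max(10.51, 0) = 10.51
Node uu (S = 31.25): continuation = 1/1.08·[0.7167·0.0000 + 0.2833·0.0000] = 0.0000; exercise value = 0.0000 ≤ continuation, so V_uu = 0.0000
Node ud (S = 16.25): continuation = 1/1.08·[0.7167·0.0000 + 0.2833·5.4375] = 1.4265; exercise value = 0.0000 ≤ continuation, so V_ud = 1.4265
Node dd (S = 8.45): continuation = 1/1.08·[0.7167·5.4375 + 0.2833·10.5075] = 6.3648; exercise value = 7.5500 > continuation, so V_dd = 7.5500 (exercise)
Node u (S = 25): continuation = 1/1.08·[0.7167·0.0000 + 0.2833·1.4265] = 0.3742; exercise value = 0.0000 ≤ continuation, so V_u = 0.3742
Node d (S = 13): continuation = 1/1.08·[0.7167·1.4265 + 0.2833·7.5500] = 2.9273; exercise value = 3.0000 > continuation, so V_d = 3.0000 (exercise)
Node 0 (S = 20): continuation = 1/1.08·[0.7167·0.3742 + 0.2833·3.0000] = 1.0354; exercise value = 0.0000 ≤ continuation, so V_0 = 1.0354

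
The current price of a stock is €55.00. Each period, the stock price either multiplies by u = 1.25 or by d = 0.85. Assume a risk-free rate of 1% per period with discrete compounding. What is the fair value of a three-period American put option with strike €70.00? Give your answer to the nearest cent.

Risk-neutral probability p = (1 + 0.01 − 0.85)/(1.25 − 0.85) = 0.1600/0.4000 = 0.4000
Terminal stock prices: S_uuu = 107.4, S_uud = 73.05, S_udd = 49.67, S_ddd = 33.78
Terminal payoffs (K − S): max(-37.42, 0) = 0, max(-3.047, 0) = 0, max(20.33, 0) = 20.33, max(36.22, 0) = 36.22
Node uu (S = 85.94): continuation = 1/1.01·[0.4000·0.0000 + 0.6000·0.0000] = 0.0000; exercise value = 0.0000 ≤ continuation, so V_uu = 0.0000
Node ud (S = 58.44): continuation = 1/1.01·[0.4000·0.0000 + 0.6000·20.3281] = 12.0761; exercise value = 11.5625 ≤ continuation, so V_ud = 12.0761
Node dd (S = 39.74): continuation = 1/1.01·[0.4000·20.3281 + 0.6000·36.2231] = 29.5694; exercise value = 30.2625 > continuation, so V_dd = 30.2625 (exercise)
Node u (S = 68.75): continuation = 1/1.01·[0.4000·0.0000 + 0.6000·12.0761] = 7.1739; exercise value = 1.2500 ≤ continuation, so V_u = 7.1739
Node d (S = 46.75): continuation = 1/1.01·[0.4000·12.0761 + 0.6000·30.2625] = 22.7603; exercise value = 23.2500 > continuation, so V_d = 23.2500 (exercise)
Node 0 (S = 55): continuation = 1/1.01·[0.4000·7.1739 + 0.6000·23.2500] = 16.6530; exercise value = 15.0000 ≤ continuation, so V_0 = 16.6530

€16.65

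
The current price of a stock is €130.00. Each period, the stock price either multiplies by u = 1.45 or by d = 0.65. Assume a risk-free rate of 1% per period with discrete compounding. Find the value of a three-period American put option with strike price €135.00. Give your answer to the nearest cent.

€38.37

Risk-neutral probability p = (1 + 0.01 − 0.65)/(1.45 − 0.65) = 0.3600/0.8000 = 0.4500
Terminal stock prices: S_uuu = 396.3, S_uud = 177.7, S_udd = 79.64, S_ddd = 35.7
Terminal payoffs (K − S): max(-261.3, 0) = 0, max(-42.66, 0) = 0, max(55.36, 0) = 55.36, max(99.3, 0) = 99.3
Node uu (S = 273.3): continuation = 1/1.01·[0.4500·0.0000 + 0.5500·0.0000] = 0.0000; exercise value = 0.0000 ≤ continuation, so V_uu = 0.0000
Node ud (S = 122.5): continuation = 1/1.01·[0.4500·0.0000 + 0.5500·55.3587] = 30.1459; exercise value = 12.4750 ≤ continuation, so V_ud = 30.1459
Node dd (S = 54.93): continuation = 1/1.01·[0.4500·55.3587 + 0.5500·99.2987] = 78.7384; exercise value = 80.0750 > continuation, so V_dd = 80.0750 (exercise)
Node u (S = 188.5): continuation = 1/1.01·[0.4500·0.0000 + 0.5500·30.1459] = 16.4161; exercise value = 0.0000 ≤ continuation, so V_u = 16.4161
Node d (S = 84.5): continuation = 1/1.01·[0.4500·30.1459 + 0.5500·80.0750] = 57.0365; exercise value = 50.5000 ≤ continuation, so V_d = 57.0365
Node 0 (S = 130): continuation = 1/1.01·[0.4500·16.4161 + 0.5500·57.0365] = 38.3736; exercise value = 5.0000 ≤ continuation, so V_0 = 38.3736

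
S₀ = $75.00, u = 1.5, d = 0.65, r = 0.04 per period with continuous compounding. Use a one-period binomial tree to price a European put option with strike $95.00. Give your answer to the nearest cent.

$24.01

Risk-neutral probability p = (e^0.04 − 0.65)/(1.5 − 0.65) = 0.3908/0.8500 = 0.4598
Terminal stock prices: S_u = 112.5, S_d = 48.75
Terminal payoffs (K − S): max(-17.5, 0) = 0, max(46.25, 0) = 46.25
Node 0 (S = 75): V_0 = e^(−0.04)·[0.4598·0.0000 + 0.5402·46.2500] = 24.0056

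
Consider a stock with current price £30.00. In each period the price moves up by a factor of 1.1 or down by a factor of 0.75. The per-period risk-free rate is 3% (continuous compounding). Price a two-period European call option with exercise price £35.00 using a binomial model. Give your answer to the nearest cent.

Risk-neutral probability p = (e^0.03 − 0.75)/(1.1 − 0.75) = 0.2805/0.3500 = 0.8013
Terminal stock prices: S_uu = 36.3, S_ud = 24.75, S_dd = 16.88
Terminal payoffs (S − K): max(1.3, 0) = 1.3, max(-10.25, 0) = 0, max(-18.12, 0) = 0
Node u (S = 33): V_u = e^(−0.03)·[0.8013·1.3000 + 0.1987·0.0000] = 1.0109
Node d (S = 22.5): V_d = e^(−0.03)·[0.8013·0.0000 + 0.1987·0.0000] = 0.0000
Node 0 (S = 30): V_0 = e^(−0.03)·[0.8013·1.0109 + 0.1987·0.0000] = 0.7861

£0.79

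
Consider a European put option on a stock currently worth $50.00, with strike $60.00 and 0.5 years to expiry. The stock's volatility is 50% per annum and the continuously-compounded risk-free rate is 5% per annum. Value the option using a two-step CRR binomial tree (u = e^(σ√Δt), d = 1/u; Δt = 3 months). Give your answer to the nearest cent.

CRR parameters: u = e^(σ√Δt) = e^(0.5·√0.25) = 1.2840, d = 1/u = 0.7788
Per-period rate: rΔt = 0.05·0.25 = 0.0125, so R = e^0.0125 = 1.0126
Risk-neutral probability p = (e^0.0125 − 0.7788)/(1.2840 − 0.7788) = 0.2338/0.5052 = 0.4627
Terminal stock prices: S_uu = 82.44, S_ud = 50, S_dd = 30.33
Terminal payoffs (K − S): max(-22.44, 0) = 0, max(10, 0) = 10, max(29.67, 0) = 29.67
Node u (S = 64.2): V_u = e^(−0.0125)·[0.4627·0.0000 + 0.5373·10.0000] = 5.3061
Node d (S = 38.94): V_d = e^(−0.0125)·[0.4627·10.0000 + 0.5373·29.6735] = 20.3146
Node 0 (S = 50): V_0 = e^(−0.0125)·[0.4627·5.3061 + 0.5373·20.3146] = 13.2038

$13.20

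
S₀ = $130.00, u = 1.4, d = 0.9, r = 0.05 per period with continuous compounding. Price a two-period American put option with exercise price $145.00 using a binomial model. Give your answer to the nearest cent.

$18.58

Risk-neutral probability p = (e^0.05 − 0.9)/(1.4 − 0.9) = 0.1513/0.5000 = 0.3025
Terminal stock prices: S_uu = 254.8, S_ud = 163.8, S_dd = 105.3
Terminal payoffs (K − S): max(-109.8, 0) = 0, max(-18.8, 0) = 0, max(39.7, 0) = 39.7
Node u (S = 182): continuation = e^(−0.05)·[0.3025·0.0000 + 0.6975·0.0000] = 0.0000; exercise value = 0.0000 ≤ continuation, so V_u = 0.0000
Node d (S = 117): continuation = e^(−0.05)·[0.3025·0.0000 + 0.6975·39.7000] = 26.3387; exercise value = 28.0000 > continuation, so V_d = 28.0000 (exercise)
Node 0 (S = 130): continuation = e^(−0.05)·[0.3025·0.0000 + 0.6975·28.0000] = 18.5764; exercise value = 15.0000 ≤ continuation, so V_0 = 18.5764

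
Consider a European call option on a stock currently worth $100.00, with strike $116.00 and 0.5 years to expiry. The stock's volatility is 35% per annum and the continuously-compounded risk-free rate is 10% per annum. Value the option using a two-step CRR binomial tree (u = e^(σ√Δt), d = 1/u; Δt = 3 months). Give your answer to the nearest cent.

CRR parameters: u = e^(σ√Δt) = e^(0.35·√0.25) = 1.1912, d = 1/u = 0.8395
Per-period rate: rΔt = 0.1·0.25 = 0.025, so R = e^0.025 = 1.0253
Risk-neutral probability p = (e^0.025 − 0.8395)/(1.1912 − 0.8395) = 0.1859/0.3518 = 0.5283
Terminal stock prices: S_uu = 141.9, S_ud = 100, S_dd = 70.47
Terminal payoffs (S − K): max(25.91, 0) = 25.91, max(-16, 0) = 0, max(-45.53, 0) = 0
Node u (S = 119.1): V_u = e^(−0.025)·[0.5283·25.9068 + 0.4717·0.0000] = 13.3492
Node d (S = 83.95): V_d = e^(−0.025)·[0.5283·0.0000 + 0.4717·0.0000] = 0.0000
Node 0 (S = 100): V_0 = e^(−0.025)·[0.5283·13.3492 + 0.4717·0.0000] = 6.8785

$6.88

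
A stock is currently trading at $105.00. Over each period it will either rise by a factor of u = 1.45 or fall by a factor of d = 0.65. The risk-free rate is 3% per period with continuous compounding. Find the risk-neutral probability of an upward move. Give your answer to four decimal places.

Risk-neutral probability p = (e^0.03 − 0.65)/(1.45 − 0.65) = 0.3805/0.8000 = 0.4756

p = 0.4756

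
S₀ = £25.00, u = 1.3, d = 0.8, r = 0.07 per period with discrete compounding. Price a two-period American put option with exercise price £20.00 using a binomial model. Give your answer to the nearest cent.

Risk-neutral probability p = (1 + 0.07 − 0.8)/(1.3 − 0.8) = 0.2700/0.5000 = 0.5400
Terminal stock prices: S_uu = 42.25, S_ud = 26, S_dd = 16
Terminal payoffs (K − S): max(-22.25, 0) = 0, max(-6, 0) = 0, max(4, 0) = 4
Node u (S = 32.5): continuation = 1/1.07·[0.5400·0.0000 + 0.4600·0.0000] = 0.0000; exercise value = 0.0000 ≤ continuation, so V_u = 0.0000
Node d (S = 20): continuation = 1/1.07·[0.5400·0.0000 + 0.4600·4.0000] = 1.7196; exercise value = 0.0000 ≤ continuation, so V_d = 1.7196
Node 0 (S = 25): continuation = 1/1.07·[0.5400·0.0000 + 0.4600·1.7196] = 0.7393; exercise value = 0.0000 ≤ continuation, so V_0 = 0.7393

£0.74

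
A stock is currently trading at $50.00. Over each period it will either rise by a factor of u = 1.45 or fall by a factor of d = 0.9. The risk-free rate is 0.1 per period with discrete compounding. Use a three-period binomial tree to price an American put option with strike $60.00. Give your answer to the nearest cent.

Risk-neutral probability p = (1 + 0.1 − 0.9)/(1.45 − 0.9) = 0.2000/0.5500 = 0.3636
Terminal stock prices: S_uuu = 152.4, S_uud = 94.61, S_udd = 58.73, S_ddd = 36.45
Terminal payoffs (K − S): max(-92.43, 0) = 0, max(-34.61, 0) = 0, max(1.275, 0) = 1.275, max(23.55, 0) = 23.55
Node uu (S = 105.1): continuation = 1/1.1·[0.3636·0.0000 + 0.6364·0.0000] = 0.0000; exercise value = 0.0000 ≤ continuation, so V_uu = 0.0000
Node ud (S = 65.25): continuation = 1/1.1·[0.3636·0.0000 + 0.6364·1.2750] = 0.7376; exercise value = 0.0000 ≤ continuation, so V_ud = 0.7376
Node dd (S = 40.5): continuation = 1/1.1·[0.3636·1.2750 + 0.6364·23.5500] = 14.0455; exercise value = 19.5000 > continuation, so V_dd = 19.5000 (exercise)
Node u (S = 72.5): continuation = 1/1.1·[0.3636·0.0000 + 0.6364·0.7376] = 0.4267; exercise value = 0.0000 ≤ continuation, so V_u = 0.4267
Node d (S = 45): continuation = 1/1.1·[0.3636·0.7376 + 0.6364·19.5000] = 11.5248; exercise value = 15.0000 > continuation, so V_d = 15.0000 (exercise)
Node 0 (S = 50): continuation = 1/1.1·[0.3636·0.4267 + 0.6364·15.0000] = 8.8187; exercise value = 10.0000 > continuation, so V_0 = 10.0000 (exercise)

$10.00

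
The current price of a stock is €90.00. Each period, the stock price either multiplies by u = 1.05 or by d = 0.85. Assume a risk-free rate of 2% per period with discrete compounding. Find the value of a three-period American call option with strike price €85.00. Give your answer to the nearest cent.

Risk-neutral probability p = (1 + 0.02 − 0.85)/(1.05 − 0.85) = 0.1700/0.2000 = 0.8500
Terminal stock prices: S_uuu = 104.2, S_uud = 84.34, S_udd = 68.28, S_ddd = 55.27
Terminal payoffs (S − K): max(19.19, 0) = 19.19, max(-0.6587, 0) = 0, max(-16.72, 0) = 0, max(-29.73, 0) = 0
Node uu (S = 99.23): continuation = 1/1.02·[0.8500·19.1863 + 0.1500·0.0000] = 15.9885; exercise value = 14.2250 ≤ continuation, so V_uu = 15.9885
Node ud (S = 80.33): continuation = 1/1.02·[0.8500·0.0000 + 0.1500·0.0000] = 0.0000; exercise value = 0.0000 ≤ continuation, so V_ud = 0.0000
Node dd (S = 65.02): continuation = 1/1.02·[0.8500·0.0000 + 0.1500·0.0000] = 0.0000; exercise value = 0.0000 ≤ continuation, so V_dd = 0.0000
Node u (S = 94.5): continuation = 1/1.02·[0.8500·15.9885 + 0.1500·0.0000] = 13.3238; exercise value = 9.5000 ≤ continuation, so V_u = 13.3238
Node d (S = 76.5): continuation = 1/1.02·[0.8500·0.0000 + 0.1500·0.0000] = 0.0000; exercise value = 0.0000 ≤ continuation, so V_d = 0.0000
Node 0 (S = 90): continuation = 1/1.02·[0.8500·13.3238 + 0.1500·0.0000] = 11.1032; exercise value = 5.0000 ≤ continuation, so V_0 = 11.1032

€11.10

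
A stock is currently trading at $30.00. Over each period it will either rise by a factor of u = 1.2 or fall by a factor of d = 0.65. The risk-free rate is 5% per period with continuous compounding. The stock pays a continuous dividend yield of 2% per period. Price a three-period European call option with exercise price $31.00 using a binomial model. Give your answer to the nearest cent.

Per-period risk-free factor R = e^0.05 = 1.0513; dividend-adjusted growth = e^(0.05−0.02) = 1.0305.
Risk-neutral probability p = (1.0305 − 0.65)/(1.2 − 0.65) = 0.3805/0.5500 = 0.6917
Terminal stock prices: S_uuu = 51.84, S_uud = 28.08, S_udd = 15.21, S_ddd = 8.239
Terminal payoffs (S − K): max(20.84, 0) = 20.84, max(-2.92, 0) = 0, max(-15.79, 0) = 0, max(-22.76, 0) = 0
Node uu (S = 43.2): V_uu = e^(−0.05)·[0.6917·20.8400 + 0.3083·0.0000] = 13.7127
Node ud (S = 23.4): V_ud = e^(−0.05)·[0.6917·0.0000 + 0.3083·0.0000] = 0.0000
Node dd (S = 12.68): V_dd = e^(−0.05)·[0.6917·0.0000 + 0.3083·0.0000] = 0.0000
Node u (S = 36): V_u = e^(−0.05)·[0.6917·13.7127 + 0.3083·0.0000] = 9.0229
Node d (S = 19.5): V_d = e^(−0.05)·[0.6917·0.0000 + 0.3083·0.0000] = 0.0000
Node 0 (S = 30): V_0 = e^(−0.05)·[0.6917·9.0229 + 0.3083·0.0000] = 5.9371

$5.94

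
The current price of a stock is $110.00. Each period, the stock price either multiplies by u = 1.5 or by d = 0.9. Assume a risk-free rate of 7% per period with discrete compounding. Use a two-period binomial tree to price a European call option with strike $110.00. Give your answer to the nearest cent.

Risk-neutral probability p = (1 + 0.07 − 0.9)/(1.5 − 0.9) = 0.1700/0.6000 = 0.2833
Terminal stock prices: S_uu = 247.5, S_ud = 148.5, S_dd = 89.1
Terminal payoffs (S − K): max(137.5, 0) = 137.5, max(38.5, 0) = 38.5, max(-20.9, 0) = 0
Node u (S = 165): V_u = 1/1.07·[0.2833·137.5000 + 0.7167·38.5000] = 62.1963
Node d (S = 99): V_d = 1/1.07·[0.2833·38.5000 + 0.7167·0.0000] = 10.1947
Node 0 (S = 110): V_0 = 1/1.07·[0.2833·62.1963 + 0.7167·10.1947] = 23.2976

$23.30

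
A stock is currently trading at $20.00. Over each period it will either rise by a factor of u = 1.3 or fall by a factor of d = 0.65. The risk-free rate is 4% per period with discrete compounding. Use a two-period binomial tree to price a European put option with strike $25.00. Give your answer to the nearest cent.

$6.04

Risk-neutral probability p = (1 + 0.04 − 0.65)/(1.3 − 0.65) = 0.3900/0.6500 = 0.6000
Terminal stock prices: S_uu = 33.8, S_ud = 16.9, S_dd = 8.45
Terminal payoffs (K − S): max(-8.8, 0) = 0, max(8.1, 0) = 8.1, max(16.55, 0) = 16.55
Node u (S = 26): V_u = 1/1.04·[0.6000·0.0000 + 0.4000·8.1000] = 3.1154
Node d (S = 13): V_d = 1/1.04·[0.6000·8.1000 + 0.4000·16.5500] = 11.0385
Node 0 (S = 20): V_0 = 1/1.04·[0.6000·3.1154 + 0.4000·11.0385] = 6.0429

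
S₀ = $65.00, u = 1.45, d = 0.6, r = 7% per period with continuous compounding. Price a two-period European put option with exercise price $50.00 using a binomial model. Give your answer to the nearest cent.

Risk-neutral probability p = (e^0.07 − 0.6)/(1.45 − 0.6) = 0.4725/0.8500 = 0.5559
Terminal stock prices: S_uu = 136.7, S_ud = 56.55, S_dd = 23.4
Terminal payoffs (K − S): max(-86.66, 0) = 0, max(-6.55, 0) = 0, max(26.6, 0) = 26.6
Node u (S = 94.25): V_u = e^(−0.07)·[0.5559·0.0000 + 0.4441·0.0000] = 0.0000
Node d (S = 39): V_d = e^(−0.07)·[0.5559·0.0000 + 0.4441·26.6000] = 11.0146
Node 0 (S = 65): V_0 = e^(−0.07)·[0.5559·0.0000 + 0.4441·11.0146] = 4.5610

$4.56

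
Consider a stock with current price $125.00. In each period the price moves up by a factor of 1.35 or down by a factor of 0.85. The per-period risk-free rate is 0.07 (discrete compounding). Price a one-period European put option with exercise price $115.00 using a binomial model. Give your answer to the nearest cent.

Risk-neutral probability p = (1 + 0.07 − 0.85)/(1.35 − 0.85) = 0.2200/0.5000 = 0.4400
Terminal stock prices: S_u = 168.8, S_d = 106.2
Terminal payoffs (K − S): max(-53.75, 0) = 0, max(8.75, 0) = 8.75
Node 0 (S = 125): V_0 = 1/1.07·[0.4400·0.0000 + 0.5600·8.7500] = 4.5794

$4.58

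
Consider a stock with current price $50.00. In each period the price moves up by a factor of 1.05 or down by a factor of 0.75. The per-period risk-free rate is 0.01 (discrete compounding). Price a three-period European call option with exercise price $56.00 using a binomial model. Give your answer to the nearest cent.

Risk-neutral probability p = (1 + 0.01 − 0.75)/(1.05 − 0.75) = 0.2600/0.3000 = 0.8667
Terminal stock prices: S_uuu = 57.88, S_uud = 41.34, S_udd = 29.53, S_ddd = 21.09
Terminal payoffs (S − K): max(1.881, 0) = 1.881, max(-14.66, 0) = 0, max(-26.47, 0) = 0, max(-34.91, 0) = 0
Node uu (S = 55.12): V_uu = 1/1.01·[0.8667·1.8813 + 0.1333·0.0000] = 1.6143
Node ud (S = 39.38): V_ud = 1/1.01·[0.8667·0.0000 + 0.1333·0.0000] = 0.0000
Node dd (S = 28.12): V_dd = 1/1.01·[0.8667·0.0000 + 0.1333·0.0000] = 0.0000
Node u (S = 52.5): V_u = 1/1.01·[0.8667·1.6143 + 0.1333·0.0000] = 1.3852
Node d (S = 37.5): V_d = 1/1.01·[0.8667·0.0000 + 0.1333·0.0000] = 0.0000
Node 0 (S = 50): V_0 = 1/1.01·[0.8667·1.3852 + 0.1333·0.0000] = 1.1886

$1.19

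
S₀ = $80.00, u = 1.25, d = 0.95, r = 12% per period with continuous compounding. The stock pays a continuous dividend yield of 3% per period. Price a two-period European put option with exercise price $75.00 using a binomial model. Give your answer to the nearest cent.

Per-period risk-free factor R = e^0.12 = 1.1275; dividend-adjusted growth = e^(0.12−0.03) = 1.0942.
Risk-neutral probability p = (1.0942 − 0.95)/(1.25 − 0.95) = 0.1442/0.3000 = 0.4806
Terminal stock prices: S_uu = 125, S_ud = 95, S_dd = 72.2
Terminal payoffs (K − S): max(-50, 0) = 0, max(-20, 0) = 0, max(2.8, 0) = 2.8
Node u (S = 100): V_u = e^(−0.12)·[0.4806·0.0000 + 0.5194·0.0000] = 0.0000
Node d (S = 76): V_d = e^(−0.12)·[0.4806·0.0000 + 0.5194·2.8000] = 1.2899
Node 0 (S = 80): V_0 = e^(−0.12)·[0.4806·0.0000 + 0.5194·1.2899] = 0.5942

$0.59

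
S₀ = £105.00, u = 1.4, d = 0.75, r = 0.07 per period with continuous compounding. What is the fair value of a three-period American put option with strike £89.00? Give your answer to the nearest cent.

£7.90

Risk-neutral probability p = (e^0.07 − 0.75)/(1.4 − 0.75) = 0.3225/0.6500 = 0.4962
Terminal stock prices: S_uuu = 288.1, S_uud = 154.3, S_udd = 82.69, S_ddd = 44.3
Terminal payoffs (K − S): max(-199.1, 0) = 0, max(-65.35, 0) = 0, max(6.312, 0) = 6.312, max(44.7, 0) = 44.7
Node uu (S = 205.8): continuation = e^(−0.07)·[0.4962·0.0000 + 0.5038·0.0000] = 0.0000; exercise value = 0.0000 ≤ continuation, so V_uu = 0.0000
Node ud (S = 110.2): continuation = e^(−0.07)·[0.4962·0.0000 + 0.5038·6.3125] = 2.9654; exercise value = 0.0000 ≤ continuation, so V_ud = 2.9654
Node dd (S = 59.06): continuation = e^(−0.07)·[0.4962·6.3125 + 0.5038·44.7031] = 23.9205; exercise value = 29.9375 > continuation, so V_dd = 29.9375 (exercise)
Node u (S = 147): continuation = e^(−0.07)·[0.4962·0.0000 + 0.5038·2.9654] = 1.3931; exercise value = 0.0000 ≤ continuation, so V_u = 1.3931
Node d (S = 78.75): continuation = e^(−0.07)·[0.4962·2.9654 + 0.5038·29.9375] = 15.4357; exercise value = 10.2500 ≤ continuation, so V_d = 15.4357
Node 0 (S = 105): continuation = e^(−0.07)·[0.4962·1.3931 + 0.5038·15.4357] = 7.8957; exercise value = 0.0000 ≤ continuation, so V_0 = 7.8957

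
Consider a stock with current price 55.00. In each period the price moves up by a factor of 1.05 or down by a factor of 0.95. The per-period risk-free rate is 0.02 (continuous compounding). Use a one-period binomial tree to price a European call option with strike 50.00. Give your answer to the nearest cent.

Risk-neutral probability p = (e^0.02 − 0.95)/(1.05 − 0.95) = 0.0702/0.1000 = 0.7020
Terminal stock prices: S_u = 57.75, S_d = 52.25
Terminal payoffs (S − K): max(7.75, 0) = 7.75, max(2.25, 0) = 2.25
Node 0 (S = 55): V_0 = e^(−0.02)·[0.7020·7.7500 + 0.2980·2.2500] = 5.9901

5.99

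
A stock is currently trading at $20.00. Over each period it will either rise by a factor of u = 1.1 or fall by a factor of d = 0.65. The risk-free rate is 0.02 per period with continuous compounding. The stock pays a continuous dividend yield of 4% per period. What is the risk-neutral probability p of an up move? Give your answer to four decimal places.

p = 0.7338

Per-period risk-free factor R = e^0.02 = 1.0202; dividend-adjusted growth = e^(0.02−0.04) = 0.9802.
Risk-neutral probability p = (0.9802 − 0.65)/(1.1 − 0.65) = 0.3302/0.4500 = 0.7338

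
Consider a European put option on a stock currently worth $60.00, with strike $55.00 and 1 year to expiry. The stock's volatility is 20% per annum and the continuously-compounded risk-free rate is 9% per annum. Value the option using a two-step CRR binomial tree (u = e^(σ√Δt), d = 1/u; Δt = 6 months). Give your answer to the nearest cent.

CRR parameters: u = e^(σ√Δt) = e^(0.2·√0.5) = 1.1519, d = 1/u = 0.8681
Per-period rate: rΔt = 0.09·0.5 = 0.045, so R = e^0.045 = 1.0460
Risk-neutral probability p = (e^0.045 − 0.8681)/(1.1519 − 0.8681) = 0.1779/0.2838 = 0.6269
Terminal stock prices: S_uu = 79.61, S_ud = 60, S_dd = 45.22
Terminal payoffs (K − S): max(-24.61, 0) = 0, max(-5, 0) = 0, max(9.782, 0) = 9.782
Node u (S = 69.11): V_u = e^(−0.045)·[0.6269·0.0000 + 0.3731·0.0000] = 0.0000
Node d (S = 52.09): V_d = e^(−0.045)·[0.6269·0.0000 + 0.3731·9.7817] = 3.4890
Node 0 (S = 60): V_0 = e^(−0.045)·[0.6269·0.0000 + 0.3731·3.4890] = 1.2445

$1.24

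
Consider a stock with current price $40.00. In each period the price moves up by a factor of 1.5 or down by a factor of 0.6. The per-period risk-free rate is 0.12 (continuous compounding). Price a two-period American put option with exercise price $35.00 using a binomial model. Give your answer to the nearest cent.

$4.04

Risk-neutral probability p = (e^0.12 − 0.6)/(1.5 − 0.6) = 0.5275/0.9000 = 0.5861
Terminal stock prices: S_uu = 90, S_ud = 36, S_dd = 14.4
Terminal payoffs (K − S): max(-55, 0) = 0, max(-1, 0) = 0, max(20.6, 0) = 20.6
Node u (S = 60): continuation = e^(−0.12)·[0.5861·0.0000 + 0.4139·0.0000] = 0.0000; exercise value = 0.0000 ≤ continuation, so V_u = 0.0000
Node d (S = 24): continuation = e^(−0.12)·[0.5861·0.0000 + 0.4139·20.6000] = 7.5620; exercise value = 11.0000 > continuation, so V_d = 11.0000 (exercise)
Node 0 (S = 40): continuation = e^(−0.12)·[0.5861·0.0000 + 0.4139·11.0000] = 4.0380; exercise value = 0.0000 ≤ continuation, so V_0 = 4.0380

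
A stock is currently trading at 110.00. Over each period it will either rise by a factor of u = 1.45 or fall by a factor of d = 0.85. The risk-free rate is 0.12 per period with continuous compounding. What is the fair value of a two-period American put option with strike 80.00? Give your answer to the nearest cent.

0.12

Risk-neutral probability p = (e^0.12 − 0.85)/(1.45 − 0.85) = 0.2775/0.6000 = 0.4625
Terminal stock prices: S_uu = 231.3, S_ud = 135.6, S_dd = 79.47
Terminal payoffs (K − S): max(-151.3, 0) = 0, max(-55.57, 0) = 0, max(0.525, 0) = 0.525
Node u (S = 159.5): continuation = e^(−0.12)·[0.4625·0.0000 + 0.5375·0.0000] = 0.0000; exercise value = 0.0000 ≤ continuation, so V_u = 0.0000
Node d (S = 93.5): continuation = e^(−0.12)·[0.4625·0.0000 + 0.5375·0.5250] = 0.2503; exercise value = 0.0000 ≤ continuation, so V_d = 0.2503
Node 0 (S = 110): continuation = e^(−0.12)·[0.4625·0.0000 + 0.5375·0.2503] = 0.1193; exercise value = 0.0000 ≤ continuation, so V_0 = 0.1193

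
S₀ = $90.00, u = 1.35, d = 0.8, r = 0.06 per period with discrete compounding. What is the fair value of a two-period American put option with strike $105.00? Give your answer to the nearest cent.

$18.15

Risk-neutral probability p = (1 + 0.06 − 0.8)/(1.35 − 0.8) = 0.2600/0.5500 = 0.4727
Terminal stock prices: S_uu = 164, S_ud = 97.2, S_dd = 57.6
Terminal payoffs (K − S): max(-59.03, 0) = 0, max(7.8, 0) = 7.8, max(47.4, 0) = 47.4
Node u (S = 121.5): continuation = 1/1.06·[0.4727·0.0000 + 0.5273·7.8000] = 3.8799; exercise value = 0.0000 ≤ continuation, so V_u = 3.8799
Node d (S = 72): continuation = 1/1.06·[0.4727·7.8000 + 0.5273·47.4000] = 27.0566; exercise value = 33.0000 > continuation, so V_d = 33.0000 (exercise)
Node 0 (S = 90): continuation = 1/1.06·[0.4727·3.8799 + 0.5273·33.0000] = 18.1454; exercise value = 15.0000 ≤ continuation, so V_0 = 18.1454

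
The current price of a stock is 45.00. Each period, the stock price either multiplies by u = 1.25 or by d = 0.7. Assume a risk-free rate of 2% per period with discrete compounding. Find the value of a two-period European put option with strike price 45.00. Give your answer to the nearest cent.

Risk-neutral probability p = (1 + 0.02 − 0.7)/(1.25 − 0.7) = 0.3200/0.5500 = 0.5818
Terminal stock prices: S_uu = 70.31, S_ud = 39.38, S_dd = 22.05
Terminal payoffs (K − S): max(-25.31, 0) = 0, max(5.625, 0) = 5.625, max(22.95, 0) = 22.95
Node u (S = 56.25): V_u = 1/1.02·[0.5818·0.0000 + 0.4182·5.6250] = 2.3061
Node d (S = 31.5): V_d = 1/1.02·[0.5818·5.6250 + 0.4182·22.9500] = 12.6176
Node 0 (S = 45): V_0 = 1/1.02·[0.5818·2.3061 + 0.4182·12.6176] = 6.4885

6.49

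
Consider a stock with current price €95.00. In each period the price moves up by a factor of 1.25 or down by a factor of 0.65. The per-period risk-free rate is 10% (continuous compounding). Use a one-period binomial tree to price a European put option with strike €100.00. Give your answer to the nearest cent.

€8.35

Risk-neutral probability p = (e^0.1 − 0.65)/(1.25 − 0.65) = 0.4552/0.6000 = 0.7586
Terminal stock prices: S_u = 118.8, S_d = 61.75
Terminal payoffs (K − S): max(-18.75, 0) = 0, max(38.25, 0) = 38.25
Node 0 (S = 95): V_0 = e^(−0.1)·[0.7586·0.0000 + 0.2414·38.2500] = 8.3542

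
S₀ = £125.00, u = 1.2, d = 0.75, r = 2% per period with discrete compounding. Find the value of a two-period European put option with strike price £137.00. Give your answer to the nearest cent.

Risk-neutral probability p = (1 + 0.02 − 0.75)/(1.2 − 0.75) = 0.2700/0.4500 = 0.6000
Terminal stock prices: S_uu = 180, S_ud = 112.5, S_dd = 70.31
Terminal payoffs (K − S): max(-43, 0) = 0, max(24.5, 0) = 24.5, max(66.69, 0) = 66.69
Node u (S = 150): V_u = 1/1.02·[0.6000·0.0000 + 0.4000·24.5000] = 9.6078
Node d (S = 93.75): V_d = 1/1.02·[0.6000·24.5000 + 0.4000·66.6875] = 40.5637
Node 0 (S = 125): V_0 = 1/1.02·[0.6000·9.6078 + 0.4000·40.5637] = 21.5590

£21.56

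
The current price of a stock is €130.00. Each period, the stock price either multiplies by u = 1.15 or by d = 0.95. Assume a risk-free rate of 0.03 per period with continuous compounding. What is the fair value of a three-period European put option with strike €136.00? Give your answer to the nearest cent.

€5.21

Risk-neutral probability p = (e^0.03 − 0.95)/(1.15 − 0.95) = 0.0805/0.2000 = 0.4023
Terminal stock prices: S_uuu = 197.7, S_uud = 163.3, S_udd = 134.9, S_ddd = 111.5
Terminal payoffs (K − S): max(-61.71, 0) = 0, max(-27.33, 0) = 0, max(1.076, 0) = 1.076, max(24.54, 0) = 24.54
Node uu (S = 171.9): V_uu = e^(−0.03)·[0.4023·0.0000 + 0.5977·0.0000] = 0.0000
Node ud (S = 142): V_ud = e^(−0.03)·[0.4023·0.0000 + 0.5977·1.0763] = 0.6243
Node dd (S = 117.3): V_dd = e^(−0.03)·[0.4023·1.0763 + 0.5977·24.5413] = 14.6556
Node u (S = 149.5): V_u = e^(−0.03)·[0.4023·0.0000 + 0.5977·0.6243] = 0.3621
Node d (S = 123.5): V_d = e^(−0.03)·[0.4023·0.6243 + 0.5977·14.6556] = 8.7449
Node 0 (S = 130): V_0 = e^(−0.03)·[0.4023·0.3621 + 0.5977·8.7449] = 5.2139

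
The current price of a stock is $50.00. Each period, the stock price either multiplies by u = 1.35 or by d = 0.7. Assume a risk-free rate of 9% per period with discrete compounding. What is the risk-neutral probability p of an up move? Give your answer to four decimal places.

p = 0.6000

Risk-neutral probability p = (1 + 0.09 − 0.7)/(1.35 − 0.7) = 0.3900/0.6500 = 0.6000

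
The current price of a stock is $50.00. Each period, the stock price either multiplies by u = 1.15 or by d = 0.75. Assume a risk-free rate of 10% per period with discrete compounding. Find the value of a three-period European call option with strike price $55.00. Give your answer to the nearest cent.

Risk-neutral probability p = (1 + 0.1 − 0.75)/(1.15 − 0.75) = 0.3500/0.4000 = 0.8750
Terminal stock prices: S_uuu = 76.04, S_uud = 49.59, S_udd = 32.34, S_ddd = 21.09
Terminal payoffs (S − K): max(21.04, 0) = 21.04, max(-5.406, 0) = 0, max(-22.66, 0) = 0, max(-33.91, 0) = 0
Node uu (S = 66.12): V_uu = 1/1.1·[0.8750·21.0437 + 0.1250·0.0000] = 16.7393
Node ud (S = 43.12): V_ud = 1/1.1·[0.8750·0.0000 + 0.1250·0.0000] = 0.0000
Node dd (S = 28.12): V_dd = 1/1.1·[0.8750·0.0000 + 0.1250·0.0000] = 0.0000
Node u (S = 57.5): V_u = 1/1.1·[0.8750·16.7393 + 0.1250·0.0000] = 13.3154
Node d (S = 37.5): V_d = 1/1.1·[0.8750·0.0000 + 0.1250·0.0000] = 0.0000
Node 0 (S = 50): V_0 = 1/1.1·[0.8750·13.3154 + 0.1250·0.0000] = 10.5918

$10.59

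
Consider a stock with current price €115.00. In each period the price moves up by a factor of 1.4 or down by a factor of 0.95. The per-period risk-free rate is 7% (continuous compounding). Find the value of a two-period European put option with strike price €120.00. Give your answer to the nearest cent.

€7.46

Risk-neutral probability p = (e^0.07 − 0.95)/(1.4 − 0.95) = 0.1225/0.4500 = 0.2722
Terminal stock prices: S_uu = 225.4, S_ud = 152.9, S_dd = 103.8
Terminal payoffs (K − S): max(-105.4, 0) = 0, max(-32.95, 0) = 0, max(16.21, 0) = 16.21
Node u (S = 161): V_u = e^(−0.07)·[0.2722·0.0000 + 0.7278·0.0000] = 0.0000
Node d (S = 109.2): V_d = e^(−0.07)·[0.2722·0.0000 + 0.7278·16.2125] = 11.0011
Node 0 (S = 115): V_0 = e^(−0.07)·[0.2722·0.0000 + 0.7278·11.0011] = 7.4649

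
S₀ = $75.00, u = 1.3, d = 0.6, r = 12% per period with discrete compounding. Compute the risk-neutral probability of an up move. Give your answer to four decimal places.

Risk-neutral probability p = (1 + 0.12 − 0.6)/(1.3 − 0.6) = 0.5200/0.7000 = 0.7429

p = 0.7429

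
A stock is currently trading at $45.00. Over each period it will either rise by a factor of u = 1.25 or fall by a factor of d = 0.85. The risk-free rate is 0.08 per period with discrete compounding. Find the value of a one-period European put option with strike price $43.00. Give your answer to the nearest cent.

Risk-neutral probability p = (1 + 0.08 − 0.85)/(1.25 − 0.85) = 0.2300/0.4000 = 0.5750
Terminal stock prices: S_u = 56.25, S_d = 38.25
Terminal payoffs (K − S): max(-13.25, 0) = 0, max(4.75, 0) = 4.75
Node 0 (S = 45): V_0 = 1/1.08·[0.5750·0.0000 + 0.4250·4.7500] = 1.8692

$1.87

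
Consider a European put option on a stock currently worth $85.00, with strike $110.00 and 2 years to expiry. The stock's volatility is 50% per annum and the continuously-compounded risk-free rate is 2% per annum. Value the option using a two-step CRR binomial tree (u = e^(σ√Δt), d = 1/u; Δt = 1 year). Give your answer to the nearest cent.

$39.01

CRR parameters: u = e^(σ√Δt) = e^(0.5·√1) = 1.6487, d = 1/u = 0.6065
Per-period rate: rΔt = 0.02·1 = 0.02, so R = e^0.02 = 1.0202
Risk-neutral probability p = (e^0.02 − 0.6065)/(1.6487 − 0.6065) = 0.4137/1.0422 = 0.3969
Terminal stock prices: S_uu = 231.1, S_ud = 85, S_dd = 31.27
Terminal payoffs (K − S): max(-121.1, 0) = 0, max(25, 0) = 25, max(78.73, 0) = 78.73
Node u (S = 140.1): V_u = e^(−0.02)·[0.3969·0.0000 + 0.6031·25.0000] = 14.7784
Node d (S = 51.56): V_d = e^(−0.02)·[0.3969·25.0000 + 0.6031·78.7302] = 56.2667
Node 0 (S = 85): V_0 = e^(−0.02)·[0.3969·14.7784 + 0.6031·56.2667] = 39.0109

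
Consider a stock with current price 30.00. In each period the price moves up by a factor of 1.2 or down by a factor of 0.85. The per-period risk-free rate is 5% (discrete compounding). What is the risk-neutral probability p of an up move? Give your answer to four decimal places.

p = 0.5714

Risk-neutral probability p = (1 + 0.05 − 0.85)/(1.2 − 0.85) = 0.2000/0.3500 = 0.5714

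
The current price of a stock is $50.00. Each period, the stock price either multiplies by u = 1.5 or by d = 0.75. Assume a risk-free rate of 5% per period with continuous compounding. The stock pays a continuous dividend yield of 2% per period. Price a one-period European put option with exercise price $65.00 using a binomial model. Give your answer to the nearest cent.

Per-period risk-free factor R = e^0.05 = 1.0513; dividend-adjusted growth = e^(0.05−0.02) = 1.0305.
Risk-neutral probability p = (1.0305 − 0.75)/(1.5 − 0.75) = 0.2805/0.7500 = 0.3739
Terminal stock prices: S_u = 75, S_d = 37.5
Terminal payoffs (K − S): max(-10, 0) = 0, max(27.5, 0) = 27.5
Node 0 (S = 50): V_0 = e^(−0.05)·[0.3739·0.0000 + 0.6261·27.5000] = 16.3770

$16.38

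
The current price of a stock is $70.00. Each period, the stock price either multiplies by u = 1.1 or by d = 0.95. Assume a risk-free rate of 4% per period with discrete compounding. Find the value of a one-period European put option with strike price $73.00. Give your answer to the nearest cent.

$2.50

Risk-neutral probability p = (1 + 0.04 − 0.95)/(1.1 − 0.95) = 0.0900/0.1500 = 0.6000
Terminal stock prices: S_u = 77, S_d = 66.5
Terminal payoffs (K − S): max(-4, 0) = 0, max(6.5, 0) = 6.5
Node 0 (S = 70): V_0 = 1/1.04·[0.6000·0.0000 + 0.4000·6.5000] = 2.5000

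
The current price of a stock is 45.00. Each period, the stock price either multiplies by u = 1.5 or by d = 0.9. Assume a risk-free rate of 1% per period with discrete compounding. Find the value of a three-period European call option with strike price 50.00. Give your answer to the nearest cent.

Risk-neutral probability p = (1 + 0.01 − 0.9)/(1.5 − 0.9) = 0.1100/0.6000 = 0.1833
Terminal stock prices: S_uuu = 151.9, S_uud = 91.12, S_udd = 54.68, S_ddd = 32.81
Terminal payoffs (S − K): max(101.9, 0) = 101.9, max(41.12, 0) = 41.12, max(4.675, 0) = 4.675, max(-17.19, 0) = 0
Node uu (S = 101.2): V_uu = 1/1.01·[0.1833·101.8750 + 0.8167·41.1250] = 51.7450
Node ud (S = 60.75): V_ud = 1/1.01·[0.1833·41.1250 + 0.8167·4.6750] = 11.2450
Node dd (S = 36.45): V_dd = 1/1.01·[0.1833·4.6750 + 0.8167·0.0000] = 0.8486
Node u (S = 67.5): V_u = 1/1.01·[0.1833·51.7450 + 0.8167·11.2450] = 18.4852
Node d (S = 40.5): V_d = 1/1.01·[0.1833·11.2450 + 0.8167·0.8486] = 2.7273
Node 0 (S = 45): V_0 = 1/1.01·[0.1833·18.4852 + 0.8167·2.7273] = 5.5607

5.56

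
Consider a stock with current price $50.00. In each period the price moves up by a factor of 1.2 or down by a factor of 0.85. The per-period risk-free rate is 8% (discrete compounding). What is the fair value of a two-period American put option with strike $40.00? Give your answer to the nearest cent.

$0.39

Risk-neutral probability p = (1 + 0.08 − 0.85)/(1.2 − 0.85) = 0.2300/0.3500 = 0.6571
Terminal stock prices: S_uu = 72, S_ud = 51, S_dd = 36.12
Terminal payoffs (K − S): max(-32, 0) = 0, max(-11, 0) = 0, max(3.875, 0) = 3.875
Node u (S = 60): continuation = 1/1.08·[0.6571·0.0000 + 0.3429·0.0000] = 0.0000; exercise value = 0.0000 ≤ continuation, so V_u = 0.0000
Node d (S = 42.5): continuation = 1/1.08·[0.6571·0.0000 + 0.3429·3.8750] = 1.2302; exercise value = 0.0000 ≤ continuation, so V_d = 1.2302
Node 0 (S = 50): continuation = 1/1.08·[0.6571·0.0000 + 0.3429·1.2302] = 0.3905; exercise value = 0.0000 ≤ continuation, so V_0 = 0.3905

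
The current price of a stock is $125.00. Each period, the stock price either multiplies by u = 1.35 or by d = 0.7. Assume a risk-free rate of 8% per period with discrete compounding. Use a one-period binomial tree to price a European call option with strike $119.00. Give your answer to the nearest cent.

Risk-neutral probability p = (1 + 0.08 − 0.7)/(1.35 − 0.7) = 0.3800/0.6500 = 0.5846
Terminal stock prices: S_u = 168.8, S_d = 87.5
Terminal payoffs (S − K): max(49.75, 0) = 49.75, max(-31.5, 0) = 0
Node 0 (S = 125): V_0 = 1/1.08·[0.5846·49.7500 + 0.4154·0.0000] = 26.9302

$26.93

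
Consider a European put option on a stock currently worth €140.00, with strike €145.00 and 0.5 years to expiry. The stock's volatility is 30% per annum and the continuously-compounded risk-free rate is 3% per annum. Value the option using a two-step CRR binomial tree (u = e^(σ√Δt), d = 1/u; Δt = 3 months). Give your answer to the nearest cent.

€13.14

CRR parameters: u = e^(σ√Δt) = e^(0.3·√0.25) = 1.1618, d = 1/u = 0.8607
Per-period rate: rΔt = 0.03·0.25 = 0.0075, so R = e^0.0075 = 1.0075
Risk-neutral probability p = (e^0.0075 − 0.8607)/(1.1618 − 0.8607) = 0.1468/0.3011 = 0.4876
Terminal stock prices: S_uu = 189, S_ud = 140, S_dd = 103.7
Terminal payoffs (K − S): max(-43.98, 0) = 0, max(5, 0) = 5, max(41.29, 0) = 41.29
Node u (S = 162.7): V_u = e^(−0.0075)·[0.4876·0.0000 + 0.5124·5.0000] = 2.5430
Node d (S = 120.5): V_d = e^(−0.0075)·[0.4876·5.0000 + 0.5124·41.2854] = 23.4175
Node 0 (S = 140): V_0 = e^(−0.0075)·[0.4876·2.5430 + 0.5124·23.4175] = 13.1408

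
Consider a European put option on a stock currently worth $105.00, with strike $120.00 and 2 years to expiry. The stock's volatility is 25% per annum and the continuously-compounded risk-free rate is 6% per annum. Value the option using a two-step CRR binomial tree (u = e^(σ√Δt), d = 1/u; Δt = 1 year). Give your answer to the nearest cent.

CRR parameters: u = e^(σ√Δt) = e^(0.25·√1) = 1.2840, d = 1/u = 0.7788
Per-period rate: rΔt = 0.06·1 = 0.06, so R = e^0.06 = 1.0618
Risk-neutral probability p = (e^0.06 − 0.7788)/(1.2840 − 0.7788) = 0.2830/0.5052 = 0.5602
Terminal stock prices: S_uu = 173.1, S_ud = 105, S_dd = 63.69
Terminal payoffs (K − S): max(-53.12, 0) = 0, max(15, 0) = 15, max(56.31, 0) = 56.31
Node u (S = 134.8): V_u = e^(−0.06)·[0.5602·0.0000 + 0.4398·15.0000] = 6.2126
Node d (S = 81.77): V_d = e^(−0.06)·[0.5602·15.0000 + 0.4398·56.3143] = 31.2377
Node 0 (S = 105): V_0 = e^(−0.06)·[0.5602·6.2126 + 0.4398·31.2377] = 16.2155

$16.22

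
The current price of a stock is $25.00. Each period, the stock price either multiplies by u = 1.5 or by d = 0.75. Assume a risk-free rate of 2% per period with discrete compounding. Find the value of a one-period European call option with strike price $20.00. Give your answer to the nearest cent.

Risk-neutral probability p = (1 + 0.02 − 0.75)/(1.5 − 0.75) = 0.2700/0.7500 = 0.3600
Terminal stock prices: S_u = 37.5, S_d = 18.75
Terminal payoffs (S − K): max(17.5, 0) = 17.5, max(-1.25, 0) = 0
Node 0 (S = 25): V_0 = 1/1.02·[0.3600·17.5000 + 0.6400·0.0000] = 6.1765

$6.18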